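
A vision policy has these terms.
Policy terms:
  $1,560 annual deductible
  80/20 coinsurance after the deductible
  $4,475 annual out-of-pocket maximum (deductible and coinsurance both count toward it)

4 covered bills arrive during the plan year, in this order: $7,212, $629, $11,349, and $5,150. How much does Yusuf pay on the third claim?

Claim 1 — $7,212: $1,560 to deductible, leaving $5,652; member's 20% is $1,130.40. Member pays $2,690.40; OOP now $2,690.40.
Claim 2 — $629: 20% coinsurance on $629 = $125.80. Cost to member: $125.80. OOP to date $2,816.20.
Claim 3 — $11,349: 20% coinsurance on $11,349 = $2,269.80. Adding that to $2,816.20 gives $5,086, past the $4,475 cap; member pays only $4,475 − $2,816.20 = $1,658.80.

$1,658.80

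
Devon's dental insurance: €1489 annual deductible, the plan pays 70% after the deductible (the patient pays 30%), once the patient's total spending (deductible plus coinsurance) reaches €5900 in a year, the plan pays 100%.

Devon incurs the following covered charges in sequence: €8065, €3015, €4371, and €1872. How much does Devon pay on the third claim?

€1311.30

Claim 1 (€8065): €1489 to deductible, leaving €6576; coinsurance €6576 × 30% = €1972.80. Patient pays €3461.80; OOP now €3461.80.
Claim 2 (€3015): deductible met; 30% of €3015 = €904.50. Patient pays €904.50; OOP now €4366.30.
Claim 3 (€4371): deductible already satisfied, so patient's share is 30% × €4371 = €1311.30. Patient pays €1311.30; OOP now €5677.60.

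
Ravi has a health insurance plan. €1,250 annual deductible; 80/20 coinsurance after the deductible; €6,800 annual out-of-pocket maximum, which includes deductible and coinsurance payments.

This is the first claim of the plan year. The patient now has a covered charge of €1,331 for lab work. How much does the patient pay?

€1,266.20

Deductible not yet touched, so the first €1,250 of the bill goes to the deductible.
After the €1,250 deductible portion, €1,331 − €1,250 = €81 is subject to coinsurance.
Patient's 20% share of €81 is €16.20.
Patient responsibility before any cap: €1,250 + €16.20 = €1,266.20.
Total out-of-pocket so far would be €0 + €1,266.20 = €1,266.20, below the €6,800 cap — no reduction.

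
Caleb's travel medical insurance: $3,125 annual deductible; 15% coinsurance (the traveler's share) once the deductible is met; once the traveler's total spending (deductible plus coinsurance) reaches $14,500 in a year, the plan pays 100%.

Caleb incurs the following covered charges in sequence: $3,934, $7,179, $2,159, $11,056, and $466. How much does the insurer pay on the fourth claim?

Bill 1, $3,934: $3,125 finishes the deductible; $809 goes to coinsurance; coinsurance $809 × 15% = $121.35. Traveler pays $3,246.35; OOP now $3,246.35. Insurer: $3,934 − $3,246.35 = $687.65.
Bill 2, $7,179: deductible met; 15% of $7,179 = $1,076.85. Traveler owes $1,076.85 (running OOP $4,323.20). Insurer: $7,179 − $1,076.85 = $6,102.15.
Bill 3, $2,159: deductible met; 15% of $2,159 = $323.85. Cost to traveler: $323.85. OOP to date $4,647.05. Insurer: $2,159 − $323.85 = $1,835.15.
Bill 4, $11,056: 15% coinsurance on $11,056 = $1,658.40. Traveler owes $1,658.40 (running OOP $6,305.45). Plan pays $11,056 − $1,658.40 = $9,397.60.

$9,397.60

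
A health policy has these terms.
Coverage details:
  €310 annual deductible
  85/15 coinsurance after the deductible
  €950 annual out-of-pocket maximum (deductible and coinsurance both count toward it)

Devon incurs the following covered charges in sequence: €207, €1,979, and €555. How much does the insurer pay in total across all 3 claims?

€2,066.35

Claim 1 — €207: all of it applies to the deductible. Patient owes €207 (running OOP €207). Plan pays €207 − €207 = €0.
Claim 2 — €1,979: deductible takes €103, €1,876 remains; 15% of €1,876 = €281.40. Patient owes €384.40 (running OOP €591.40). Insurer: €1,979 − €384.40 = €1,594.60.
Claim 3 — €555: deductible met; 15% of €555 = €83.25. Patient owes €83.25 (running OOP €674.65). Insurer: €555 − €83.25 = €471.75.
Insurer total: €0 + €1,594.60 + €471.75 = €2,066.35.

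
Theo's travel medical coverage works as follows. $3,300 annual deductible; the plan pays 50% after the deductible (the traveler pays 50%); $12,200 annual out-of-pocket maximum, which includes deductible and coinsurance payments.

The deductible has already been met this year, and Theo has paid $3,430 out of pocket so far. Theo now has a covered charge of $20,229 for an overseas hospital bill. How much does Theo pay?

$8,770

The deductible is already satisfied, so the full bill goes to coinsurance.
Traveler's 50% share of $20,229 is $10,114.50.
Year-to-date out-of-pocket would reach $3,430 + $10,114.50 = $13,544.50, above the $12,200 maximum, so the traveler pays only $12,200 − $3,430 = $8,770.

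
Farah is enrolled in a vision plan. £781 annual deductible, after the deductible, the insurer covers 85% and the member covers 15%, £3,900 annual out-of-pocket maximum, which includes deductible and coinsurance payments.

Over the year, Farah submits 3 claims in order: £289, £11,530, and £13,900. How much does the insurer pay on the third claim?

£12,436.70

#1 (£289): all of it applies to the deductible. Member owes £289 (running OOP £289). Plan pays £289 − £289 = £0.
#2 (£11,530): £492 to deductible, leaving £11,038; 15% of £11,038 = £1,655.70. Member pays £2,147.70; OOP now £2,436.70. Plan pays £11,530 − £2,147.70 = £9,382.30.
#3 (£13,900): 15% coinsurance on £13,900 = £2,085. That would push OOP to £4,521.70, over the £3,900 cap, so member pays £3,900 − £2,436.70 = £1,463.30. Insurer: £13,900 − £1,463.30 = £12,436.70.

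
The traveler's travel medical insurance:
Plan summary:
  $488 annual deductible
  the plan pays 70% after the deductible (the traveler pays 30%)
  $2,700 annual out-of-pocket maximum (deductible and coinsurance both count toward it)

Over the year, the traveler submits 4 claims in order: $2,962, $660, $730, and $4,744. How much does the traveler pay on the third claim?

Claim 1 ($2,962): $488 finishes the deductible; $2,474 goes to coinsurance; traveler's 30% is $742.20. Traveler owes $1,230.20 (running OOP $1,230.20).
Claim 2 ($660): deductible met; 30% of $660 = $198. Traveler pays $198; OOP now $1,428.20.
Claim 3 ($730): 30% coinsurance on $730 = $219. Traveler pays $219; OOP now $1,647.20.

$219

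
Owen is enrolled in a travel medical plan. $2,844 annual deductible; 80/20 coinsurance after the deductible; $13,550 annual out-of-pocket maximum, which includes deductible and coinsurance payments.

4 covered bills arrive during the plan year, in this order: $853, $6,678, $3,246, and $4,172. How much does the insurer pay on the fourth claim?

$3,337.60

Bill 1, $853: entire amount goes to the deductible. Traveler owes $853 (running OOP $853). Plan pays $853 − $853 = $0.
Bill 2, $6,678: $1,991 to deductible, leaving $4,687; coinsurance $4,687 × 20% = $937.40. Traveler pays $2,928.40; OOP now $3,781.40. Insurer: $6,678 − $2,928.40 = $3,749.60.
Bill 3, $3,246: 20% coinsurance on $3,246 = $649.20. Traveler owes $649.20 (running OOP $4,430.60). Insurer: $3,246 − $649.20 = $2,596.80.
Bill 4, $4,172: deductible already satisfied, so traveler's share is 20% × $4,172 = $834.40. Cost to traveler: $834.40. OOP to date $5,265. Plan pays $4,172 − $834.40 = $3,337.60.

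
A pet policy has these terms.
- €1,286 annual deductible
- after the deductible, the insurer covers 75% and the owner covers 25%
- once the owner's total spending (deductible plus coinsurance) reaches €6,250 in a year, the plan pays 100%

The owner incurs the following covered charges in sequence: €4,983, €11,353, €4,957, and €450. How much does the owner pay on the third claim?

#1 (€4,983): deductible takes €1,286, €3,697 remains; 25% of €3,697 = €924.25. Cost to owner: €2,210.25. OOP to date €2,210.25.
#2 (€11,353): deductible met; 25% of €11,353 = €2,838.25. Cost to owner: €2,838.25. OOP to date €5,048.50.
#3 (€4,957): deductible met; 25% of €4,957 = €1,239.25. That would push OOP to €6,287.75, over the €6,250 cap, so owner pays €6,250 − €5,048.50 = €1,201.50.

€1,201.50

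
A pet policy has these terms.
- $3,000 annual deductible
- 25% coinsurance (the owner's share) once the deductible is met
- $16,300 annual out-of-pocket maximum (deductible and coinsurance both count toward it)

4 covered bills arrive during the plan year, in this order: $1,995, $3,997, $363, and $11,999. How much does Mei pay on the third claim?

$90.75

#1 ($1,995): entire amount goes to the deductible. Owner pays $1,995; OOP now $1,995.
#2 ($3,997): $1,005 finishes the deductible; $2,992 goes to coinsurance; 25% of $2,992 = $748. Cost to owner: $1,753. OOP to date $3,748.
#3 ($363): 25% coinsurance on $363 = $90.75. Owner pays $90.75; OOP now $3,838.75.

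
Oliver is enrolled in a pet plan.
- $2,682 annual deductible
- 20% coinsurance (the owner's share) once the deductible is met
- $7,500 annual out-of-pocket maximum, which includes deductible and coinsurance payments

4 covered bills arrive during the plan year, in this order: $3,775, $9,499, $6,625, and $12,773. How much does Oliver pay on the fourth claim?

$1,374.60

#1 ($3,775): deductible takes $2,682, $1,093 remains; coinsurance $1,093 × 20% = $218.60. Cost to owner: $2,900.60. OOP to date $2,900.60.
#2 ($9,499): deductible already satisfied, so owner's share is 20% × $9,499 = $1,899.80. Cost to owner: $1,899.80. OOP to date $4,800.40.
#3 ($6,625): deductible already satisfied, so owner's share is 20% × $6,625 = $1,325. Owner pays $1,325; OOP now $6,125.40.
#4 ($12,773): deductible already satisfied, so owner's share is 20% × $12,773 = $2,554.60. OOP would hit $8,680 > $7,500, so the cap limits the owner to $7,500 − $6,125.40 = $1,374.60.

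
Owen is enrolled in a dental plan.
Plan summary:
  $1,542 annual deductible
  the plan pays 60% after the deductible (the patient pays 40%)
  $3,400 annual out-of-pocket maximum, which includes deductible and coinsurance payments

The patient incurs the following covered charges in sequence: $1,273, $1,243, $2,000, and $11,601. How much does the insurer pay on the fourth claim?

Bill 1, $1,273: fully absorbed by the deductible. Patient owes $1,273 (running OOP $1,273). Plan pays $1,273 − $1,273 = $0.
Bill 2, $1,243: $269 finishes the deductible; $974 goes to coinsurance; 40% of $974 = $389.60. Patient pays $658.60; OOP now $1,931.60. Plan pays $1,243 − $658.60 = $584.40.
Bill 3, $2,000: deductible already satisfied, so patient's share is 40% × $2,000 = $800. Patient owes $800 (running OOP $2,731.60). Insurer: $2,000 − $800 = $1,200.
Bill 4, $11,601: deductible already satisfied, so patient's share is 40% × $11,601 = $4,640.40. OOP would hit $7,372 > $3,400, so the cap limits the patient to $3,400 − $2,731.60 = $668.40. Insurer: $11,601 − $668.40 = $10,932.60.

$10,932.60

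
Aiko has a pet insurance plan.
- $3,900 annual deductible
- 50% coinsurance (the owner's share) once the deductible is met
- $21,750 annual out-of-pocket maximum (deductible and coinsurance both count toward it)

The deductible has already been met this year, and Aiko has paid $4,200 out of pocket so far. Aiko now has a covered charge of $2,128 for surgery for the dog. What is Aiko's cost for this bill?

$1,064

The deductible is already satisfied, so the full bill goes to coinsurance.
Owner's 50% share of $2,128 is $1,064.
Year-to-date out-of-pocket becomes $4,200 + $1,064 = $5,264, still under the $21,750 maximum, so no cap applies.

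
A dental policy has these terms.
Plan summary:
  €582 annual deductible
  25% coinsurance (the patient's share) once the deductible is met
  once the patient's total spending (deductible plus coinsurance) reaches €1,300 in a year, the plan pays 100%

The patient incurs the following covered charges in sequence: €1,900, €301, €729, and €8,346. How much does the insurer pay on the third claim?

Bill 1, €1,900: €582 finishes the deductible; €1,318 goes to coinsurance; patient's 25% is €329.50. Patient pays €911.50; OOP now €911.50. Plan pays €1,900 − €911.50 = €988.50.
Bill 2, €301: 25% coinsurance on €301 = €75.25. Cost to patient: €75.25. OOP to date €986.75. Plan pays €301 − €75.25 = €225.75.
Bill 3, €729: 25% coinsurance on €729 = €182.25. Patient pays €182.25; OOP now €1,169. Insurer: €729 − €182.25 = €546.75.

€546.75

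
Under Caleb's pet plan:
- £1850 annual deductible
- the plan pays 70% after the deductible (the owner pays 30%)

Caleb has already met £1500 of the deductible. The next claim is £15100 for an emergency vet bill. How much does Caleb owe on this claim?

Remaining deductible: £1850 − £1500 = £350.
That leaves £15100 − £350 = £14750 for coinsurance.
Owner's 30% share of £14750 is £4425.
That puts the owner's cost at £350 + £4425 = £4775.

£4775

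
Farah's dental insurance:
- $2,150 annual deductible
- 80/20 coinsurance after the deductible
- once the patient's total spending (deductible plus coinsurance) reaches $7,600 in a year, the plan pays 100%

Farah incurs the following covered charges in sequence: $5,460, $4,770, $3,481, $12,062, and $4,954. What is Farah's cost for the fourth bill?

Claim 1 — $5,460: $2,150 finishes the deductible; $3,310 goes to coinsurance; 20% of $3,310 = $662. Patient pays $2,812; OOP now $2,812.
Claim 2 — $4,770: deductible already satisfied, so patient's share is 20% × $4,770 = $954. Patient pays $954; OOP now $3,766.
Claim 3 — $3,481: deductible met; 20% of $3,481 = $696.20. Cost to patient: $696.20. OOP to date $4,462.20.
Claim 4 — $12,062: deductible already satisfied, so patient's share is 20% × $12,062 = $2,412.40. Patient pays $2,412.40; OOP now $6,874.60.

$2,412.40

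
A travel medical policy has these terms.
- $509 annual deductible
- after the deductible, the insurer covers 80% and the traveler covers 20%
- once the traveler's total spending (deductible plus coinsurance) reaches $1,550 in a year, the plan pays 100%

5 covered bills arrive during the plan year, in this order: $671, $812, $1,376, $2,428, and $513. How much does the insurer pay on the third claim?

Claim 1 — $671: deductible takes $509, $162 remains; coinsurance $162 × 20% = $32.40. Traveler pays $541.40; OOP now $541.40. Insurer: $671 − $541.40 = $129.60.
Claim 2 — $812: deductible already satisfied, so traveler's share is 20% × $812 = $162.40. Traveler owes $162.40 (running OOP $703.80). Plan pays $812 − $162.40 = $649.60.
Claim 3 — $1,376: 20% coinsurance on $1,376 = $275.20. Traveler pays $275.20; OOP now $979. Insurer: $1,376 − $275.20 = $1,100.80.

$1,100.80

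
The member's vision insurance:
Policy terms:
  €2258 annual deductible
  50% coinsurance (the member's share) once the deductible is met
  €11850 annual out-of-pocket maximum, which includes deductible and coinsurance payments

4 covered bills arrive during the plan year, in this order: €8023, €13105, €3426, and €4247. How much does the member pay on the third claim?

€157

Claim 1 (€8023): €2258 to deductible, leaving €5765; coinsurance €5765 × 50% = €2882.50. Member owes €5140.50 (running OOP €5140.50).
Claim 2 (€13105): deductible already satisfied, so member's share is 50% × €13105 = €6552.50. Member pays €6552.50; OOP now €11693.
Claim 3 (€3426): deductible met; 50% of €3426 = €1713. Adding that to €11693 gives €13406, past the €11850 cap; member pays only €11850 − €11693 = €157.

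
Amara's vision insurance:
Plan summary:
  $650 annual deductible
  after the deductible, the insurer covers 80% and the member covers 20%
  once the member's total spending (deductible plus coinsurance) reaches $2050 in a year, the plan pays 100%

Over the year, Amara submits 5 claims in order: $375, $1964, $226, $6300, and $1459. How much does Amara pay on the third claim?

$45.20

Claim 1 ($375): all of it applies to the deductible. Member owes $375 (running OOP $375).
Claim 2 ($1964): $275 finishes the deductible; $1689 goes to coinsurance; member's 20% is $337.80. Member pays $612.80; OOP now $987.80.
Claim 3 ($226): deductible already satisfied, so member's share is 20% × $226 = $45.20. Cost to member: $45.20. OOP to date $1033.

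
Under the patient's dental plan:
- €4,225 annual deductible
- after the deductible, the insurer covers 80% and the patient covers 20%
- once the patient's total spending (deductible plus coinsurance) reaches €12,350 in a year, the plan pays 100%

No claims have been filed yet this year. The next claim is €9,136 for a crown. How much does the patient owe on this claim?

€5,207.20

The full €4,225 deductible is still open; €4,225 of this bill applies to it.
The remaining €4,911 (= €9,136 − €4,225) moves to coinsurance.
Coinsurance: €4,911 × 20% = €982.20.
Patient responsibility before any cap: €4,225 + €982.20 = €5,207.20.
Total out-of-pocket so far would be €0 + €5,207.20 = €5,207.20, below the €12,350 cap — no reduction.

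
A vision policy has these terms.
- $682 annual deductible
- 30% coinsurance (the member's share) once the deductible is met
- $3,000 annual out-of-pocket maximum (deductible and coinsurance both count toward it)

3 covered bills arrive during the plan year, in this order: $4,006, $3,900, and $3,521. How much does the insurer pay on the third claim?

$3,370.20

#1 ($4,006): deductible takes $682, $3,324 remains; 30% of $3,324 = $997.20. Member pays $1,679.20; OOP now $1,679.20. Plan pays $4,006 − $1,679.20 = $2,326.80.
#2 ($3,900): deductible already satisfied, so member's share is 30% × $3,900 = $1,170. Cost to member: $1,170. OOP to date $2,849.20. Insurer: $3,900 − $1,170 = $2,730.
#3 ($3,521): deductible met; 30% of $3,521 = $1,056.30. OOP would hit $3,905.50 > $3,000, so the cap limits the member to $3,000 − $2,849.20 = $150.80. Plan pays $3,521 − $150.80 = $3,370.20.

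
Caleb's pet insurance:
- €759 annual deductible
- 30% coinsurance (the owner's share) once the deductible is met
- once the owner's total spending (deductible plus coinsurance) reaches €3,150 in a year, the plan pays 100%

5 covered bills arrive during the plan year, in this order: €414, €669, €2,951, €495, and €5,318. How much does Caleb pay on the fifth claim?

€1,260

Bill 1, €414: fully absorbed by the deductible. Owner pays €414; OOP now €414.
Bill 2, €669: €345 finishes the deductible; €324 goes to coinsurance; coinsurance €324 × 30% = €97.20. Owner owes €442.20 (running OOP €856.20).
Bill 3, €2,951: 30% coinsurance on €2,951 = €885.30. Owner owes €885.30 (running OOP €1,741.50).
Bill 4, €495: deductible already satisfied, so owner's share is 30% × €495 = €148.50. Owner pays €148.50; OOP now €1,890.
Bill 5, €5,318: deductible already satisfied, so owner's share is 30% × €5,318 = €1,595.40. Adding that to €1,890 gives €3,485.40, past the €3,150 cap; owner pays only €3,150 − €1,890 = €1,260.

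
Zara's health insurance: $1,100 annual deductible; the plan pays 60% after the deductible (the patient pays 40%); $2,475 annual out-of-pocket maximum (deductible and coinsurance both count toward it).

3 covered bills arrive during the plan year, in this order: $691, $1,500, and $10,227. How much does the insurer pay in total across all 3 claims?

$9,943

Bill 1, $691: fully absorbed by the deductible. Cost to patient: $691. OOP to date $691. Insurer: $691 − $691 = $0.
Bill 2, $1,500: deductible takes $409, $1,091 remains; coinsurance $1,091 × 40% = $436.40. Patient pays $845.40; OOP now $1,536.40. Insurer: $1,500 − $845.40 = $654.60.
Bill 3, $10,227: deductible met; 40% of $10,227 = $4,090.80. OOP would hit $5,627.20 > $2,475, so the cap limits the patient to $2,475 − $1,536.40 = $938.60. Insurer: $10,227 − $938.60 = $9,288.40.
Insurer total: $0 + $654.60 + $9,288.40 = $9,943.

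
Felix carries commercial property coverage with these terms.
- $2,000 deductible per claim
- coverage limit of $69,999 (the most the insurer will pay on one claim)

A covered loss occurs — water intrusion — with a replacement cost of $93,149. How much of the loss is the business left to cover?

$23,150

Subtract the deductible: $93,149 − $2,000 = $91,149.
$91,149 exceeds the $69,999 limit, so the insurer pays the limit: $69,999.
Out of pocket: $93,149 − $69,999 = $23,150.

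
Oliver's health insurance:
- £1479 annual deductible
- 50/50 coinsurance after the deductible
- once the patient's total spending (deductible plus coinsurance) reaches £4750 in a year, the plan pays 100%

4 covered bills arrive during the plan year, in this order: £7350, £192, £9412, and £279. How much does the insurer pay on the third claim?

#1 (£7350): £1479 finishes the deductible; £5871 goes to coinsurance; patient's 50% is £2935.50. Cost to patient: £4414.50. OOP to date £4414.50. Insurer: £7350 − £4414.50 = £2935.50.
#2 (£192): deductible already satisfied, so patient's share is 50% × £192 = £96. Patient pays £96; OOP now £4510.50. Plan pays £192 − £96 = £96.
#3 (£9412): deductible already satisfied, so patient's share is 50% × £9412 = £4706. Adding that to £4510.50 gives £9216.50, past the £4750 cap; patient pays only £4750 − £4510.50 = £239.50. Insurer: £9412 − £239.50 = £9172.50.

£9172.50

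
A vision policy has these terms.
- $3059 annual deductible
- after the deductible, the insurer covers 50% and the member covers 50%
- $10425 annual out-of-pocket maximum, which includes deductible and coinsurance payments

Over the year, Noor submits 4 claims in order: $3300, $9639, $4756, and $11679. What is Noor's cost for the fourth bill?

$48

#1 ($3300): $3059 to deductible, leaving $241; member's 50% is $120.50. Cost to member: $3179.50. OOP to date $3179.50.
#2 ($9639): deductible already satisfied, so member's share is 50% × $9639 = $4819.50. Cost to member: $4819.50. OOP to date $7999.
#3 ($4756): deductible already satisfied, so member's share is 50% × $4756 = $2378. Member owes $2378 (running OOP $10377).
#4 ($11679): 50% coinsurance on $11679 = $5839.50. That would push OOP to $16216.50, over the $10425 cap, so member pays $10425 − $10377 = $48.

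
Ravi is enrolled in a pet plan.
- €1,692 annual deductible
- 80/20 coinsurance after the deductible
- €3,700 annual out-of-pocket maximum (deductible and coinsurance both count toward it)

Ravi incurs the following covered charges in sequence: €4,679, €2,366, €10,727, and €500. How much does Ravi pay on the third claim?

Claim 1 — €4,679: €1,692 to deductible, leaving €2,987; coinsurance €2,987 × 20% = €597.40. Owner owes €2,289.40 (running OOP €2,289.40).
Claim 2 — €2,366: 20% coinsurance on €2,366 = €473.20. Cost to owner: €473.20. OOP to date €2,762.60.
Claim 3 — €10,727: deductible already satisfied, so owner's share is 20% × €10,727 = €2,145.40. That would push OOP to €4,908, over the €3,700 cap, so owner pays €3,700 − €2,762.60 = €937.40.

€937.40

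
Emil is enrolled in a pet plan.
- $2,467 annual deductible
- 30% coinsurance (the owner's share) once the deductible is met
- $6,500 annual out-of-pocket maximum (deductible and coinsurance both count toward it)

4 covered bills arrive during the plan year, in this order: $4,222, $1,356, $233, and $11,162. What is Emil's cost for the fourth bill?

Bill 1, $4,222: $2,467 finishes the deductible; $1,755 goes to coinsurance; 30% of $1,755 = $526.50. Cost to owner: $2,993.50. OOP to date $2,993.50.
Bill 2, $1,356: 30% coinsurance on $1,356 = $406.80. Owner owes $406.80 (running OOP $3,400.30).
Bill 3, $233: 30% coinsurance on $233 = $69.90. Owner owes $69.90 (running OOP $3,470.20).
Bill 4, $11,162: 30% coinsurance on $11,162 = $3,348.60. That would push OOP to $6,818.80, over the $6,500 cap, so owner pays $6,500 − $3,470.20 = $3,029.80.

$3,029.80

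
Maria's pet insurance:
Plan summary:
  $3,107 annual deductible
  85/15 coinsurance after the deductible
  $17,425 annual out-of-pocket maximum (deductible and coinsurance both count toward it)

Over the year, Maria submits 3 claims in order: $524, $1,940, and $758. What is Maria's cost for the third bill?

$660.25

Bill 1, $524: fully absorbed by the deductible. Owner pays $524; OOP now $524.
Bill 2, $1,940: fully absorbed by the deductible. Owner owes $1,940 (running OOP $2,464).
Bill 3, $758: $643 finishes the deductible; $115 goes to coinsurance; 15% of $115 = $17.25. Cost to owner: $660.25. OOP to date $3,124.25.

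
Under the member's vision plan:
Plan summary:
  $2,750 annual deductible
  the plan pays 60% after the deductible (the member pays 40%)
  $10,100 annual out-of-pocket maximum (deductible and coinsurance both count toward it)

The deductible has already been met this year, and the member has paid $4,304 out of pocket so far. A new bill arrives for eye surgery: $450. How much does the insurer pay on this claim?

The deductible is already satisfied, so the full bill goes to coinsurance.
40% of $450 = $180 falls to the member.
Cumulative spending $4,304 + $180 = $4,484 stays under the $10,100 maximum.
The insurer covers the remainder: $450 − $180 = $270.

$270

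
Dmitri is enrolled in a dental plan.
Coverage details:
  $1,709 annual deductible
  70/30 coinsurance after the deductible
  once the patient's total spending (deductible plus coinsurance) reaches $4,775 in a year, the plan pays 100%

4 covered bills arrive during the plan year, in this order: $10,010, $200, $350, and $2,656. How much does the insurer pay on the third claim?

$245

#1 ($10,010): deductible takes $1,709, $8,301 remains; patient's 30% is $2,490.30. Patient pays $4,199.30; OOP now $4,199.30. Insurer: $10,010 − $4,199.30 = $5,810.70.
#2 ($200): 30% coinsurance on $200 = $60. Patient pays $60; OOP now $4,259.30. Insurer: $200 − $60 = $140.
#3 ($350): deductible already satisfied, so patient's share is 30% × $350 = $105. Cost to patient: $105. OOP to date $4,364.30. Plan pays $350 − $105 = $245.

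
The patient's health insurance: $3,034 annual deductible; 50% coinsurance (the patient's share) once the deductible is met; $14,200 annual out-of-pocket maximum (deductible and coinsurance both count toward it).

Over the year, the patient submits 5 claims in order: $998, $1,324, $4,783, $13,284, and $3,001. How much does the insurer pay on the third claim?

#1 ($998): entire amount goes to the deductible. Patient pays $998; OOP now $998. Insurer: $998 − $998 = $0.
#2 ($1,324): all of it applies to the deductible. Patient pays $1,324; OOP now $2,322. Plan pays $1,324 − $1,324 = $0.
#3 ($4,783): $712 to deductible, leaving $4,071; 50% of $4,071 = $2,035.50. Patient owes $2,747.50 (running OOP $5,069.50). Insurer: $4,783 − $2,747.50 = $2,035.50.

$2,035.50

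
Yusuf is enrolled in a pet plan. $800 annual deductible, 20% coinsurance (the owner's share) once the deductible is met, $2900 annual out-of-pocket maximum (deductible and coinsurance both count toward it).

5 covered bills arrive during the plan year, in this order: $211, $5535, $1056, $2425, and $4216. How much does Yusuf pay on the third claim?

Bill 1, $211: entire amount goes to the deductible. Owner owes $211 (running OOP $211).
Bill 2, $5535: $589 finishes the deductible; $4946 goes to coinsurance; 20% of $4946 = $989.20. Owner pays $1578.20; OOP now $1789.20.
Bill 3, $1056: deductible met; 20% of $1056 = $211.20. Owner pays $211.20; OOP now $2000.40.

$211.20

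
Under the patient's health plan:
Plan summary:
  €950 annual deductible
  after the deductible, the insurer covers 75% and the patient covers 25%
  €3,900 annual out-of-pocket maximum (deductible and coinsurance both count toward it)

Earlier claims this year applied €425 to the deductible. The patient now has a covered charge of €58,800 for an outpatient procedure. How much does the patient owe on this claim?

Remaining deductible: €950 − €425 = €525.
The remaining €58,275 (= €58,800 − €525) moves to coinsurance.
25% of €58,275 = €14,568.75 falls to the patient.
Patient responsibility before any cap: €525 + €14,568.75 = €15,093.75.
That would bring total out-of-pocket to €15,518.75, past the €3,900 cap. The patient is capped at €3,900 − €425 = €3,475 on this claim.

€3,475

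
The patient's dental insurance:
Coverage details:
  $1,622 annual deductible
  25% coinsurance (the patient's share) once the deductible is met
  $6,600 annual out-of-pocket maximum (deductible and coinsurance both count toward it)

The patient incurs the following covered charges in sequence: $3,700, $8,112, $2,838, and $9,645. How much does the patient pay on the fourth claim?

$1,721

Claim 1 — $3,700: $1,622 to deductible, leaving $2,078; 25% of $2,078 = $519.50. Patient pays $2,141.50; OOP now $2,141.50.
Claim 2 — $8,112: 25% coinsurance on $8,112 = $2,028. Cost to patient: $2,028. OOP to date $4,169.50.
Claim 3 — $2,838: 25% coinsurance on $2,838 = $709.50. Patient pays $709.50; OOP now $4,879.
Claim 4 — $9,645: deductible already satisfied, so patient's share is 25% × $9,645 = $2,411.25. That would push OOP to $7,290.25, over the $6,600 cap, so patient pays $6,600 − $4,879 = $1,721.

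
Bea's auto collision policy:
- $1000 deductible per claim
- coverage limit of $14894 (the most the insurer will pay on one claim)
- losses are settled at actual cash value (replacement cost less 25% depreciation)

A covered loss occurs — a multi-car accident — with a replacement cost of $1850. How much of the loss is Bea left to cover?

Actual cash value after 25% depreciation: $1850 × 75% = $1387.50.
Less the $1000 deductible: $1387.50 − $1000 = $387.50.
$387.50 is within the $14894 limit, so the insurer pays $387.50.
Out of pocket: $1850 − $387.50 = $1462.50.

$1462.50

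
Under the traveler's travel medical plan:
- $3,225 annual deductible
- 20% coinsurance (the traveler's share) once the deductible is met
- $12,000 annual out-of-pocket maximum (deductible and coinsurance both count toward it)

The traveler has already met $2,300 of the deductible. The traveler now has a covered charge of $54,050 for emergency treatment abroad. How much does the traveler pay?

$9,700

Remaining deductible: $3,225 − $2,300 = $925.
The remaining $53,125 (= $54,050 − $925) moves to coinsurance.
Traveler's 20% share of $53,125 is $10,625.
Traveler responsibility before any cap: $925 + $10,625 = $11,550.
Adding $11,550 to the $2,300 already spent would give $13,850, which exceeds the $12,000 cap; the traveler pays just $12,000 − $2,300 = $9,700.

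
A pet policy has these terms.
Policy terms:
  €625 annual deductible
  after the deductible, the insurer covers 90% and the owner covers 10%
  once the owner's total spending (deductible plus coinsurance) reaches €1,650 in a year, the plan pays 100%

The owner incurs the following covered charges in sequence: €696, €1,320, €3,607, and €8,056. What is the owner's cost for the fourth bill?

€525.20

Bill 1, €696: €625 finishes the deductible; €71 goes to coinsurance; 10% of €71 = €7.10. Owner owes €632.10 (running OOP €632.10).
Bill 2, €1,320: deductible already satisfied, so owner's share is 10% × €1,320 = €132. Owner owes €132 (running OOP €764.10).
Bill 3, €3,607: deductible met; 10% of €3,607 = €360.70. Cost to owner: €360.70. OOP to date €1,124.80.
Bill 4, €8,056: deductible met; 10% of €8,056 = €805.60. Adding that to €1,124.80 gives €1,930.40, past the €1,650 cap; owner pays only €1,650 − €1,124.80 = €525.20.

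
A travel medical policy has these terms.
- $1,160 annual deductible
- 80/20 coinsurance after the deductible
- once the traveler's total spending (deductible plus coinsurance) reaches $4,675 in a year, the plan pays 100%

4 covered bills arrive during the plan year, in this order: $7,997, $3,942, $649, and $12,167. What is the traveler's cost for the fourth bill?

$1,229.40

Claim 1 — $7,997: $1,160 to deductible, leaving $6,837; traveler's 20% is $1,367.40. Cost to traveler: $2,527.40. OOP to date $2,527.40.
Claim 2 — $3,942: deductible already satisfied, so traveler's share is 20% × $3,942 = $788.40. Traveler owes $788.40 (running OOP $3,315.80).
Claim 3 — $649: deductible already satisfied, so traveler's share is 20% × $649 = $129.80. Traveler owes $129.80 (running OOP $3,445.60).
Claim 4 — $12,167: 20% coinsurance on $12,167 = $2,433.40. OOP would hit $5,879 > $4,675, so the cap limits the traveler to $4,675 − $3,445.60 = $1,229.40.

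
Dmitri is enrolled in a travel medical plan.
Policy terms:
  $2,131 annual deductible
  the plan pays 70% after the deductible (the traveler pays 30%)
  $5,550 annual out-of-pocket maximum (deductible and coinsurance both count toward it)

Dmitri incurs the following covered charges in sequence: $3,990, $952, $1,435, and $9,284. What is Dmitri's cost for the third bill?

$430.50

Bill 1, $3,990: $2,131 finishes the deductible; $1,859 goes to coinsurance; coinsurance $1,859 × 30% = $557.70. Cost to traveler: $2,688.70. OOP to date $2,688.70.
Bill 2, $952: 30% coinsurance on $952 = $285.60. Traveler pays $285.60; OOP now $2,974.30.
Bill 3, $1,435: 30% coinsurance on $1,435 = $430.50. Traveler pays $430.50; OOP now $3,404.80.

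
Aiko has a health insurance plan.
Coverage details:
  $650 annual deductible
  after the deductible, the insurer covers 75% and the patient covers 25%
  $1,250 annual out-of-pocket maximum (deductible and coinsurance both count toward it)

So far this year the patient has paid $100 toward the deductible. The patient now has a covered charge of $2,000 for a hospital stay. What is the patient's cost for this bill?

$912.50

Remaining deductible: $650 − $100 = $550.
After the $550 deductible portion, $2,000 − $550 = $1,450 is subject to coinsurance.
Patient's 25% share of $1,450 is $362.50.
That puts the patient's cost at $550 + $362.50 = $912.50 before any cap.
Total out-of-pocket so far would be $100 + $912.50 = $1,012.50, below the $1,250 cap — no reduction.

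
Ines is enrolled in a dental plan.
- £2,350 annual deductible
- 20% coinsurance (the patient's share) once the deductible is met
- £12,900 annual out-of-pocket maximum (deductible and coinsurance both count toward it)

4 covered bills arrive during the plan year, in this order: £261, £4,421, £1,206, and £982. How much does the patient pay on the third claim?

#1 (£261): all of it applies to the deductible. Cost to patient: £261. OOP to date £261.
#2 (£4,421): £2,089 to deductible, leaving £2,332; coinsurance £2,332 × 20% = £466.40. Cost to patient: £2,555.40. OOP to date £2,816.40.
#3 (£1,206): deductible met; 20% of £1,206 = £241.20. Patient owes £241.20 (running OOP £3,057.60).

£241.20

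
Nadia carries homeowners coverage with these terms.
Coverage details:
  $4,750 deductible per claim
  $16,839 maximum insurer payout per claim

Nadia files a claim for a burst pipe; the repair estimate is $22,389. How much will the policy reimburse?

$16,839

Subtract the deductible: $22,389 − $4,750 = $17,639.
The $16,839 per-incident cap binds; insurer pays $16,839.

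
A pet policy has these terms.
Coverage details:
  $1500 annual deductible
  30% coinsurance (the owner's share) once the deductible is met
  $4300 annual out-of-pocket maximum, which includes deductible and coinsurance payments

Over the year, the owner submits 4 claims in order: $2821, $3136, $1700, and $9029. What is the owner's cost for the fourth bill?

$952.90

Claim 1 ($2821): $1500 finishes the deductible; $1321 goes to coinsurance; owner's 30% is $396.30. Owner owes $1896.30 (running OOP $1896.30).
Claim 2 ($3136): deductible met; 30% of $3136 = $940.80. Owner owes $940.80 (running OOP $2837.10).
Claim 3 ($1700): deductible already satisfied, so owner's share is 30% × $1700 = $510. Owner owes $510 (running OOP $3347.10).
Claim 4 ($9029): deductible already satisfied, so owner's share is 30% × $9029 = $2708.70. Adding that to $3347.10 gives $6055.80, past the $4300 cap; owner pays only $4300 − $3347.10 = $952.90.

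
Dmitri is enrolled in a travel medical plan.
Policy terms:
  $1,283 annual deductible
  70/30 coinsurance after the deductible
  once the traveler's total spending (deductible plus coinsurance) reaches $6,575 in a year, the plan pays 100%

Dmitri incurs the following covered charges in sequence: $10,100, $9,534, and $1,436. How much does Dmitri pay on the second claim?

$2,646.90

Claim 1 — $10,100: deductible takes $1,283, $8,817 remains; 30% of $8,817 = $2,645.10. Traveler owes $3,928.10 (running OOP $3,928.10).
Claim 2 — $9,534: deductible met; 30% of $9,534 = $2,860.20. That would push OOP to $6,788.30, over the $6,575 cap, so traveler pays $6,575 − $3,928.10 = $2,646.90.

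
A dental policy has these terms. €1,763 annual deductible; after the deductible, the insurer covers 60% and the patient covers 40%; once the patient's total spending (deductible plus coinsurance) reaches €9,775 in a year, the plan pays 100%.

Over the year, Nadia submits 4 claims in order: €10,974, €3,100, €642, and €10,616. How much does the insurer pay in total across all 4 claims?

€15,557

Bill 1, €10,974: €1,763 to deductible, leaving €9,211; coinsurance €9,211 × 40% = €3,684.40. Patient pays €5,447.40; OOP now €5,447.40. Plan pays €10,974 − €5,447.40 = €5,526.60.
Bill 2, €3,100: deductible met; 40% of €3,100 = €1,240. Patient pays €1,240; OOP now €6,687.40. Plan pays €3,100 − €1,240 = €1,860.
Bill 3, €642: deductible already satisfied, so patient's share is 40% × €642 = €256.80. Cost to patient: €256.80. OOP to date €6,944.20. Insurer: €642 − €256.80 = €385.20.
Bill 4, €10,616: deductible met; 40% of €10,616 = €4,246.40. That would push OOP to €11,190.60, over the €9,775 cap, so patient pays €9,775 − €6,944.20 = €2,830.80. Plan pays €10,616 − €2,830.80 = €7,785.20.
Insurer total: €5,526.60 + €1,860 + €385.20 + €7,785.20 = €15,557.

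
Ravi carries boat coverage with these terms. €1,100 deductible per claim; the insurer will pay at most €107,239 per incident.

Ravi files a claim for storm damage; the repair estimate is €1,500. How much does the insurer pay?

Subtract the deductible: €1,500 − €1,100 = €400.
€400 is within the €107,239 limit, so the insurer pays €400.

€400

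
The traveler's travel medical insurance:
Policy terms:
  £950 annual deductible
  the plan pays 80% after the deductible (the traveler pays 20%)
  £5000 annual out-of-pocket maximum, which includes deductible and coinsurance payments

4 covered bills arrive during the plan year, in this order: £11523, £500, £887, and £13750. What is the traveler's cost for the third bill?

£177.40

#1 (£11523): £950 to deductible, leaving £10573; 20% of £10573 = £2114.60. Cost to traveler: £3064.60. OOP to date £3064.60.
#2 (£500): deductible already satisfied, so traveler's share is 20% × £500 = £100. Cost to traveler: £100. OOP to date £3164.60.
#3 (£887): deductible already satisfied, so traveler's share is 20% × £887 = £177.40. Traveler owes £177.40 (running OOP £3342).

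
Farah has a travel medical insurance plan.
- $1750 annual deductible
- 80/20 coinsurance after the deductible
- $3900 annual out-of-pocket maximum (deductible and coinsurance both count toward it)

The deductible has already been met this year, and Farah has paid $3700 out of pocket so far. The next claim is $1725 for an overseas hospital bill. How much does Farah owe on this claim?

$200

With the deductible met, the entire $1725 is subject to coinsurance.
Coinsurance: $1725 × 20% = $345.
Year-to-date out-of-pocket would reach $3700 + $345 = $4045, above the $3900 maximum, so the traveler pays only $3900 − $3700 = $200.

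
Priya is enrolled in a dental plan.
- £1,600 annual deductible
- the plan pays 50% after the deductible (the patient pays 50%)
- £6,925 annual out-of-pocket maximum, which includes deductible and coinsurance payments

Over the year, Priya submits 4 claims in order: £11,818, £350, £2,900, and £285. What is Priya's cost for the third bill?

Claim 1 (£11,818): £1,600 to deductible, leaving £10,218; coinsurance £10,218 × 50% = £5,109. Cost to patient: £6,709. OOP to date £6,709.
Claim 2 (£350): deductible met; 50% of £350 = £175. Cost to patient: £175. OOP to date £6,884.
Claim 3 (£2,900): deductible already satisfied, so patient's share is 50% × £2,900 = £1,450. OOP would hit £8,334 > £6,925, so the cap limits the patient to £6,925 − £6,884 = £41.

£41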